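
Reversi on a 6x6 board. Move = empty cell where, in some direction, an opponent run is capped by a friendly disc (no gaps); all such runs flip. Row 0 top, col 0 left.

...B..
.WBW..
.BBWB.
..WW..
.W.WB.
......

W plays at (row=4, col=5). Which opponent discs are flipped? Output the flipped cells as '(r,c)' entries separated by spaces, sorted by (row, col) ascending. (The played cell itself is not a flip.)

Dir NW: first cell '.' (not opp) -> no flip
Dir N: first cell '.' (not opp) -> no flip
Dir NE: edge -> no flip
Dir W: opp run (4,4) capped by W -> flip
Dir E: edge -> no flip
Dir SW: first cell '.' (not opp) -> no flip
Dir S: first cell '.' (not opp) -> no flip
Dir SE: edge -> no flip

Answer: (4,4)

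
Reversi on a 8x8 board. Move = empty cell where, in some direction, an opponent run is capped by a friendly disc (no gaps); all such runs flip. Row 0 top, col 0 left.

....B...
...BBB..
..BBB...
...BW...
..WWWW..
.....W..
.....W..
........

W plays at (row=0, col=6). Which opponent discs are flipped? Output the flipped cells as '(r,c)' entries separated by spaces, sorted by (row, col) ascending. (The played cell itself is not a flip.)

Answer: (1,5) (2,4) (3,3)

Derivation:
Dir NW: edge -> no flip
Dir N: edge -> no flip
Dir NE: edge -> no flip
Dir W: first cell '.' (not opp) -> no flip
Dir E: first cell '.' (not opp) -> no flip
Dir SW: opp run (1,5) (2,4) (3,3) capped by W -> flip
Dir S: first cell '.' (not opp) -> no flip
Dir SE: first cell '.' (not opp) -> no flip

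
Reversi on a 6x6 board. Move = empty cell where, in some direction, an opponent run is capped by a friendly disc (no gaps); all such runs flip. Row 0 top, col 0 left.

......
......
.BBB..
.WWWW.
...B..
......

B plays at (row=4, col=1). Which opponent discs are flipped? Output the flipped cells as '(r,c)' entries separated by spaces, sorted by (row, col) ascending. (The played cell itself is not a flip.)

Answer: (3,1) (3,2)

Derivation:
Dir NW: first cell '.' (not opp) -> no flip
Dir N: opp run (3,1) capped by B -> flip
Dir NE: opp run (3,2) capped by B -> flip
Dir W: first cell '.' (not opp) -> no flip
Dir E: first cell '.' (not opp) -> no flip
Dir SW: first cell '.' (not opp) -> no flip
Dir S: first cell '.' (not opp) -> no flip
Dir SE: first cell '.' (not opp) -> no flip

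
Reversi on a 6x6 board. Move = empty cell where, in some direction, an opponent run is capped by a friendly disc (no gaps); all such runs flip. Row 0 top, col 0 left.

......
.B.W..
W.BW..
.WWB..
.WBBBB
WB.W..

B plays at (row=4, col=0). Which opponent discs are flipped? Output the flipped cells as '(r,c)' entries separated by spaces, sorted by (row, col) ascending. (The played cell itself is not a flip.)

Dir NW: edge -> no flip
Dir N: first cell '.' (not opp) -> no flip
Dir NE: opp run (3,1) capped by B -> flip
Dir W: edge -> no flip
Dir E: opp run (4,1) capped by B -> flip
Dir SW: edge -> no flip
Dir S: opp run (5,0), next=edge -> no flip
Dir SE: first cell 'B' (not opp) -> no flip

Answer: (3,1) (4,1)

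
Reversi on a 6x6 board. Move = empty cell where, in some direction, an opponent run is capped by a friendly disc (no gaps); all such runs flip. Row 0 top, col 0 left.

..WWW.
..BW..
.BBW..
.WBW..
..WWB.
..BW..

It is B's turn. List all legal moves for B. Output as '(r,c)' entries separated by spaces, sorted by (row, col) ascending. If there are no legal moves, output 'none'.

Answer: (1,4) (2,4) (3,0) (3,4) (4,0) (4,1) (5,4)

Derivation:
(0,1): no bracket -> illegal
(0,5): no bracket -> illegal
(1,1): no bracket -> illegal
(1,4): flips 2 -> legal
(1,5): no bracket -> illegal
(2,0): no bracket -> illegal
(2,4): flips 1 -> legal
(3,0): flips 1 -> legal
(3,4): flips 3 -> legal
(4,0): flips 1 -> legal
(4,1): flips 3 -> legal
(5,1): no bracket -> illegal
(5,4): flips 2 -> legal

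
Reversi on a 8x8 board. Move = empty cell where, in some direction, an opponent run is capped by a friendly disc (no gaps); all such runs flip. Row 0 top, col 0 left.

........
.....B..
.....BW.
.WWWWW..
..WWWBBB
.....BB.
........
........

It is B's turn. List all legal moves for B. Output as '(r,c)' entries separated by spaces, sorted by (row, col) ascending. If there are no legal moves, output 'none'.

Answer: (2,2) (2,3) (2,4) (2,7) (3,7) (4,1) (5,2)

Derivation:
(1,6): no bracket -> illegal
(1,7): no bracket -> illegal
(2,0): no bracket -> illegal
(2,1): no bracket -> illegal
(2,2): flips 2 -> legal
(2,3): flips 1 -> legal
(2,4): flips 1 -> legal
(2,7): flips 1 -> legal
(3,0): no bracket -> illegal
(3,6): no bracket -> illegal
(3,7): flips 1 -> legal
(4,0): no bracket -> illegal
(4,1): flips 3 -> legal
(5,1): no bracket -> illegal
(5,2): flips 2 -> legal
(5,3): no bracket -> illegal
(5,4): no bracket -> illegal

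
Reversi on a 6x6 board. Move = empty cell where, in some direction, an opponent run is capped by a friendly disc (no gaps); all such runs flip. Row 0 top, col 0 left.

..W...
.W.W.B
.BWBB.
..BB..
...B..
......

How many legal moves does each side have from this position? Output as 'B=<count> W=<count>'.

Answer: B=4 W=7

Derivation:
-- B to move --
(0,0): flips 2 -> legal
(0,1): flips 1 -> legal
(0,3): flips 1 -> legal
(0,4): no bracket -> illegal
(1,0): no bracket -> illegal
(1,2): flips 1 -> legal
(1,4): no bracket -> illegal
(2,0): no bracket -> illegal
(3,1): no bracket -> illegal
B mobility = 4
-- W to move --
(0,4): no bracket -> illegal
(0,5): no bracket -> illegal
(1,0): no bracket -> illegal
(1,2): no bracket -> illegal
(1,4): no bracket -> illegal
(2,0): flips 1 -> legal
(2,5): flips 2 -> legal
(3,0): no bracket -> illegal
(3,1): flips 1 -> legal
(3,4): no bracket -> illegal
(3,5): flips 1 -> legal
(4,1): no bracket -> illegal
(4,2): flips 1 -> legal
(4,4): flips 1 -> legal
(5,2): no bracket -> illegal
(5,3): flips 3 -> legal
(5,4): no bracket -> illegal
W mobility = 7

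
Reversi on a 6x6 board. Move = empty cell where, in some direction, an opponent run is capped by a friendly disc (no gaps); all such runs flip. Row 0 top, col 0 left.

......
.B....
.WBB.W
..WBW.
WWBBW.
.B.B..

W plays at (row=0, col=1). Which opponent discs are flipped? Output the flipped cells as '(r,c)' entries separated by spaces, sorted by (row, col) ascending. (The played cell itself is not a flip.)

Dir NW: edge -> no flip
Dir N: edge -> no flip
Dir NE: edge -> no flip
Dir W: first cell '.' (not opp) -> no flip
Dir E: first cell '.' (not opp) -> no flip
Dir SW: first cell '.' (not opp) -> no flip
Dir S: opp run (1,1) capped by W -> flip
Dir SE: first cell '.' (not opp) -> no flip

Answer: (1,1)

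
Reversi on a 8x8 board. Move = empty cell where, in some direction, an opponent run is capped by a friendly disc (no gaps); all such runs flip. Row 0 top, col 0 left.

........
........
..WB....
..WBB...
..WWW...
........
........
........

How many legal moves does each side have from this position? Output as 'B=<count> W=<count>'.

-- B to move --
(1,1): flips 1 -> legal
(1,2): no bracket -> illegal
(1,3): no bracket -> illegal
(2,1): flips 1 -> legal
(3,1): flips 1 -> legal
(3,5): no bracket -> illegal
(4,1): flips 1 -> legal
(4,5): no bracket -> illegal
(5,1): flips 1 -> legal
(5,2): flips 1 -> legal
(5,3): flips 1 -> legal
(5,4): flips 1 -> legal
(5,5): flips 1 -> legal
B mobility = 9
-- W to move --
(1,2): no bracket -> illegal
(1,3): flips 2 -> legal
(1,4): flips 1 -> legal
(2,4): flips 3 -> legal
(2,5): flips 1 -> legal
(3,5): flips 2 -> legal
(4,5): no bracket -> illegal
W mobility = 5

Answer: B=9 W=5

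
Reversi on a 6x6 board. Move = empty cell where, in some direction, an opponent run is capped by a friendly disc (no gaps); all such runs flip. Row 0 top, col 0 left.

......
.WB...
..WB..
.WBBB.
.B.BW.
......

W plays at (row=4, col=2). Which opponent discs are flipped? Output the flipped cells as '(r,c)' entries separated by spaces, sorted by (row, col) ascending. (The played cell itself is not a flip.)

Answer: (3,2) (4,3)

Derivation:
Dir NW: first cell 'W' (not opp) -> no flip
Dir N: opp run (3,2) capped by W -> flip
Dir NE: opp run (3,3), next='.' -> no flip
Dir W: opp run (4,1), next='.' -> no flip
Dir E: opp run (4,3) capped by W -> flip
Dir SW: first cell '.' (not opp) -> no flip
Dir S: first cell '.' (not opp) -> no flip
Dir SE: first cell '.' (not opp) -> no flip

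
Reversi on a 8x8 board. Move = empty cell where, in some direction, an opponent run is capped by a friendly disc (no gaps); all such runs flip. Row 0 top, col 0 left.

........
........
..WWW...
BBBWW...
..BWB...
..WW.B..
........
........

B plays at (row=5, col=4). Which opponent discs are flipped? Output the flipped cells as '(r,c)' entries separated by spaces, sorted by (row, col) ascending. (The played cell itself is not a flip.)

Answer: (4,3)

Derivation:
Dir NW: opp run (4,3) capped by B -> flip
Dir N: first cell 'B' (not opp) -> no flip
Dir NE: first cell '.' (not opp) -> no flip
Dir W: opp run (5,3) (5,2), next='.' -> no flip
Dir E: first cell 'B' (not opp) -> no flip
Dir SW: first cell '.' (not opp) -> no flip
Dir S: first cell '.' (not opp) -> no flip
Dir SE: first cell '.' (not opp) -> no flip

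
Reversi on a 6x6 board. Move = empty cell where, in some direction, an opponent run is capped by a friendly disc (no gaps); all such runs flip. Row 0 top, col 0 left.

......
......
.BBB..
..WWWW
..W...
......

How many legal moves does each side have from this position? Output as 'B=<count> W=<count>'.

Answer: B=5 W=5

Derivation:
-- B to move --
(2,4): no bracket -> illegal
(2,5): no bracket -> illegal
(3,1): no bracket -> illegal
(4,1): flips 1 -> legal
(4,3): flips 2 -> legal
(4,4): flips 1 -> legal
(4,5): flips 1 -> legal
(5,1): no bracket -> illegal
(5,2): flips 2 -> legal
(5,3): no bracket -> illegal
B mobility = 5
-- W to move --
(1,0): flips 1 -> legal
(1,1): flips 1 -> legal
(1,2): flips 2 -> legal
(1,3): flips 1 -> legal
(1,4): flips 1 -> legal
(2,0): no bracket -> illegal
(2,4): no bracket -> illegal
(3,0): no bracket -> illegal
(3,1): no bracket -> illegal
W mobility = 5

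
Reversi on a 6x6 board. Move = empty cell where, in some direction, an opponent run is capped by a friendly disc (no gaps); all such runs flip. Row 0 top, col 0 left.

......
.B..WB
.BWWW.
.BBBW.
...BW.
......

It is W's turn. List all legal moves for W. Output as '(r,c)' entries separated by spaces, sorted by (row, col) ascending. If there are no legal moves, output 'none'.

Answer: (0,0) (2,0) (3,0) (4,0) (4,1) (4,2) (5,2) (5,3)

Derivation:
(0,0): flips 1 -> legal
(0,1): no bracket -> illegal
(0,2): no bracket -> illegal
(0,4): no bracket -> illegal
(0,5): no bracket -> illegal
(1,0): no bracket -> illegal
(1,2): no bracket -> illegal
(2,0): flips 1 -> legal
(2,5): no bracket -> illegal
(3,0): flips 3 -> legal
(4,0): flips 1 -> legal
(4,1): flips 1 -> legal
(4,2): flips 3 -> legal
(5,2): flips 1 -> legal
(5,3): flips 2 -> legal
(5,4): no bracket -> illegal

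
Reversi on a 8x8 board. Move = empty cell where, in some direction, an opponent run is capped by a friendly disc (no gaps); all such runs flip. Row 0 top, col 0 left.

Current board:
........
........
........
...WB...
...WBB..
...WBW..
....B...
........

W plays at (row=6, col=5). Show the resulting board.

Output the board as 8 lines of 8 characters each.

Place W at (6,5); scan 8 dirs for brackets.
Dir NW: opp run (5,4) capped by W -> flip
Dir N: first cell 'W' (not opp) -> no flip
Dir NE: first cell '.' (not opp) -> no flip
Dir W: opp run (6,4), next='.' -> no flip
Dir E: first cell '.' (not opp) -> no flip
Dir SW: first cell '.' (not opp) -> no flip
Dir S: first cell '.' (not opp) -> no flip
Dir SE: first cell '.' (not opp) -> no flip
All flips: (5,4)

Answer: ........
........
........
...WB...
...WBB..
...WWW..
....BW..
........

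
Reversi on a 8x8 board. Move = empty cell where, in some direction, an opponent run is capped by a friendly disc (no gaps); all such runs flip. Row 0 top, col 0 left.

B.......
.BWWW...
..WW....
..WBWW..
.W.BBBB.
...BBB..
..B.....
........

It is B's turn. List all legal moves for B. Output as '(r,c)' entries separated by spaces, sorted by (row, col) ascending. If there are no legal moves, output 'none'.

(0,1): flips 3 -> legal
(0,2): no bracket -> illegal
(0,3): flips 2 -> legal
(0,4): no bracket -> illegal
(0,5): no bracket -> illegal
(1,5): flips 3 -> legal
(2,1): flips 1 -> legal
(2,4): flips 2 -> legal
(2,5): flips 2 -> legal
(2,6): flips 1 -> legal
(3,0): no bracket -> illegal
(3,1): flips 1 -> legal
(3,6): flips 2 -> legal
(4,0): no bracket -> illegal
(4,2): no bracket -> illegal
(5,0): no bracket -> illegal
(5,1): no bracket -> illegal
(5,2): no bracket -> illegal

Answer: (0,1) (0,3) (1,5) (2,1) (2,4) (2,5) (2,6) (3,1) (3,6)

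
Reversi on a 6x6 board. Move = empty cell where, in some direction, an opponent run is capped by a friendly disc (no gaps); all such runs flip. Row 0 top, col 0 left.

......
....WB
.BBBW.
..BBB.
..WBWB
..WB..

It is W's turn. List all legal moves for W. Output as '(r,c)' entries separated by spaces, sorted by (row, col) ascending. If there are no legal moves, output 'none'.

Answer: (1,1) (1,2) (2,0) (2,5) (4,1) (5,4)

Derivation:
(0,4): no bracket -> illegal
(0,5): no bracket -> illegal
(1,0): no bracket -> illegal
(1,1): flips 2 -> legal
(1,2): flips 2 -> legal
(1,3): no bracket -> illegal
(2,0): flips 3 -> legal
(2,5): flips 2 -> legal
(3,0): no bracket -> illegal
(3,1): no bracket -> illegal
(3,5): no bracket -> illegal
(4,1): flips 2 -> legal
(5,4): flips 1 -> legal
(5,5): no bracket -> illegal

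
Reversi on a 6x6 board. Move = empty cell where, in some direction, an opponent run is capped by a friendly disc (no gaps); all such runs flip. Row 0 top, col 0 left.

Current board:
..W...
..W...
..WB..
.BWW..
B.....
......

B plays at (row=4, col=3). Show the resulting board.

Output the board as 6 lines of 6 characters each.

Place B at (4,3); scan 8 dirs for brackets.
Dir NW: opp run (3,2), next='.' -> no flip
Dir N: opp run (3,3) capped by B -> flip
Dir NE: first cell '.' (not opp) -> no flip
Dir W: first cell '.' (not opp) -> no flip
Dir E: first cell '.' (not opp) -> no flip
Dir SW: first cell '.' (not opp) -> no flip
Dir S: first cell '.' (not opp) -> no flip
Dir SE: first cell '.' (not opp) -> no flip
All flips: (3,3)

Answer: ..W...
..W...
..WB..
.BWB..
B..B..
......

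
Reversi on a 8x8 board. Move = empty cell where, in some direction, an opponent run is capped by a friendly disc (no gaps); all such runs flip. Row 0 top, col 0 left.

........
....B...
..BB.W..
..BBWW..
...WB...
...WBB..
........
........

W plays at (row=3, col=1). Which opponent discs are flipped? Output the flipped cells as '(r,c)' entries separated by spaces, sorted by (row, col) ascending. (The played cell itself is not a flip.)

Dir NW: first cell '.' (not opp) -> no flip
Dir N: first cell '.' (not opp) -> no flip
Dir NE: opp run (2,2), next='.' -> no flip
Dir W: first cell '.' (not opp) -> no flip
Dir E: opp run (3,2) (3,3) capped by W -> flip
Dir SW: first cell '.' (not opp) -> no flip
Dir S: first cell '.' (not opp) -> no flip
Dir SE: first cell '.' (not opp) -> no flip

Answer: (3,2) (3,3)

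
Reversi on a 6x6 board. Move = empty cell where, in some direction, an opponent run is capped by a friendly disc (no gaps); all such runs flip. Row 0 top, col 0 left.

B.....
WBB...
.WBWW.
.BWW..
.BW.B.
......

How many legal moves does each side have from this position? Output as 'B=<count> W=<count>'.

-- B to move --
(0,1): no bracket -> illegal
(1,3): no bracket -> illegal
(1,4): flips 2 -> legal
(1,5): no bracket -> illegal
(2,0): flips 2 -> legal
(2,5): flips 2 -> legal
(3,0): flips 1 -> legal
(3,4): flips 3 -> legal
(3,5): no bracket -> illegal
(4,3): flips 1 -> legal
(5,1): no bracket -> illegal
(5,2): flips 2 -> legal
(5,3): flips 1 -> legal
B mobility = 8
-- W to move --
(0,1): flips 2 -> legal
(0,2): flips 2 -> legal
(0,3): flips 1 -> legal
(1,3): flips 2 -> legal
(2,0): flips 1 -> legal
(3,0): flips 1 -> legal
(3,4): no bracket -> illegal
(3,5): no bracket -> illegal
(4,0): flips 1 -> legal
(4,3): no bracket -> illegal
(4,5): no bracket -> illegal
(5,0): flips 1 -> legal
(5,1): flips 2 -> legal
(5,2): no bracket -> illegal
(5,3): no bracket -> illegal
(5,4): no bracket -> illegal
(5,5): flips 1 -> legal
W mobility = 10

Answer: B=8 W=10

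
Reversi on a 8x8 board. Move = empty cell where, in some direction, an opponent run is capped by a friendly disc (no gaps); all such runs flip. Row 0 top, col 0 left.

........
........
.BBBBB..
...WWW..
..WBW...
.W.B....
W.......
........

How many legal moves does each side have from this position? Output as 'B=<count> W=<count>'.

-- B to move --
(2,6): flips 2 -> legal
(3,1): flips 1 -> legal
(3,2): no bracket -> illegal
(3,6): no bracket -> illegal
(4,0): no bracket -> illegal
(4,1): flips 1 -> legal
(4,5): flips 3 -> legal
(4,6): flips 1 -> legal
(5,0): no bracket -> illegal
(5,2): no bracket -> illegal
(5,4): flips 2 -> legal
(5,5): flips 2 -> legal
(6,1): no bracket -> illegal
(6,2): no bracket -> illegal
(7,0): no bracket -> illegal
(7,1): no bracket -> illegal
B mobility = 7
-- W to move --
(1,0): no bracket -> illegal
(1,1): flips 1 -> legal
(1,2): flips 1 -> legal
(1,3): flips 2 -> legal
(1,4): flips 1 -> legal
(1,5): flips 2 -> legal
(1,6): flips 1 -> legal
(2,0): no bracket -> illegal
(2,6): no bracket -> illegal
(3,0): no bracket -> illegal
(3,1): no bracket -> illegal
(3,2): no bracket -> illegal
(3,6): no bracket -> illegal
(5,2): flips 1 -> legal
(5,4): no bracket -> illegal
(6,2): flips 1 -> legal
(6,3): flips 2 -> legal
(6,4): flips 1 -> legal
W mobility = 10

Answer: B=7 W=10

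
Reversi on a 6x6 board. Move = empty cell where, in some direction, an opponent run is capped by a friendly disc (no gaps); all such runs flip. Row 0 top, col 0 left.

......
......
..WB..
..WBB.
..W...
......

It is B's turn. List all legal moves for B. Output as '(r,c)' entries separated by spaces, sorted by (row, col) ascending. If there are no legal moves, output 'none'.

(1,1): flips 1 -> legal
(1,2): no bracket -> illegal
(1,3): no bracket -> illegal
(2,1): flips 1 -> legal
(3,1): flips 1 -> legal
(4,1): flips 1 -> legal
(4,3): no bracket -> illegal
(5,1): flips 1 -> legal
(5,2): no bracket -> illegal
(5,3): no bracket -> illegal

Answer: (1,1) (2,1) (3,1) (4,1) (5,1)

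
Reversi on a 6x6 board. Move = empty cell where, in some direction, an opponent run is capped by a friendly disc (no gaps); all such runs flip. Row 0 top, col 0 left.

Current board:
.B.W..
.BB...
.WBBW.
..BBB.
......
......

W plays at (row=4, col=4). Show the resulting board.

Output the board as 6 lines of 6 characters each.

Answer: .B.W..
.BB...
.WBBW.
..BBW.
....W.
......

Derivation:
Place W at (4,4); scan 8 dirs for brackets.
Dir NW: opp run (3,3) (2,2) (1,1), next='.' -> no flip
Dir N: opp run (3,4) capped by W -> flip
Dir NE: first cell '.' (not opp) -> no flip
Dir W: first cell '.' (not opp) -> no flip
Dir E: first cell '.' (not opp) -> no flip
Dir SW: first cell '.' (not opp) -> no flip
Dir S: first cell '.' (not opp) -> no flip
Dir SE: first cell '.' (not opp) -> no flip
All flips: (3,4)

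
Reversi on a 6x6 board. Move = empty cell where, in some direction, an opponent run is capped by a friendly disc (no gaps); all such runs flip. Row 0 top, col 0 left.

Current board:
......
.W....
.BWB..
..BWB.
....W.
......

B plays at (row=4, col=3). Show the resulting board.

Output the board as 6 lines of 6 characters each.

Place B at (4,3); scan 8 dirs for brackets.
Dir NW: first cell 'B' (not opp) -> no flip
Dir N: opp run (3,3) capped by B -> flip
Dir NE: first cell 'B' (not opp) -> no flip
Dir W: first cell '.' (not opp) -> no flip
Dir E: opp run (4,4), next='.' -> no flip
Dir SW: first cell '.' (not opp) -> no flip
Dir S: first cell '.' (not opp) -> no flip
Dir SE: first cell '.' (not opp) -> no flip
All flips: (3,3)

Answer: ......
.W....
.BWB..
..BBB.
...BW.
......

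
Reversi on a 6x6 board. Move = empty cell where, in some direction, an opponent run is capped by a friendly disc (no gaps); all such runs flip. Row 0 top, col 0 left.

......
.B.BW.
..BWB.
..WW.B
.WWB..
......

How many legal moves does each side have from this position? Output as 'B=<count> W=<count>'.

-- B to move --
(0,3): no bracket -> illegal
(0,4): flips 1 -> legal
(0,5): no bracket -> illegal
(1,2): no bracket -> illegal
(1,5): flips 1 -> legal
(2,1): flips 1 -> legal
(2,5): no bracket -> illegal
(3,0): no bracket -> illegal
(3,1): no bracket -> illegal
(3,4): no bracket -> illegal
(4,0): flips 2 -> legal
(4,4): flips 1 -> legal
(5,0): no bracket -> illegal
(5,1): flips 2 -> legal
(5,2): flips 2 -> legal
(5,3): no bracket -> illegal
B mobility = 7
-- W to move --
(0,0): flips 2 -> legal
(0,1): no bracket -> illegal
(0,2): no bracket -> illegal
(0,3): flips 1 -> legal
(0,4): no bracket -> illegal
(1,0): no bracket -> illegal
(1,2): flips 2 -> legal
(1,5): flips 1 -> legal
(2,0): no bracket -> illegal
(2,1): flips 1 -> legal
(2,5): flips 1 -> legal
(3,1): no bracket -> illegal
(3,4): flips 1 -> legal
(4,4): flips 1 -> legal
(4,5): no bracket -> illegal
(5,2): no bracket -> illegal
(5,3): flips 1 -> legal
(5,4): flips 1 -> legal
W mobility = 10

Answer: B=7 W=10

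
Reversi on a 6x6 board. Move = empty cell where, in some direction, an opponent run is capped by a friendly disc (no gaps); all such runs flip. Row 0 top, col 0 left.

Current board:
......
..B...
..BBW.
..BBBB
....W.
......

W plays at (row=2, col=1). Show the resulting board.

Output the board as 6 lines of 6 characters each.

Place W at (2,1); scan 8 dirs for brackets.
Dir NW: first cell '.' (not opp) -> no flip
Dir N: first cell '.' (not opp) -> no flip
Dir NE: opp run (1,2), next='.' -> no flip
Dir W: first cell '.' (not opp) -> no flip
Dir E: opp run (2,2) (2,3) capped by W -> flip
Dir SW: first cell '.' (not opp) -> no flip
Dir S: first cell '.' (not opp) -> no flip
Dir SE: opp run (3,2), next='.' -> no flip
All flips: (2,2) (2,3)

Answer: ......
..B...
.WWWW.
..BBBB
....W.
......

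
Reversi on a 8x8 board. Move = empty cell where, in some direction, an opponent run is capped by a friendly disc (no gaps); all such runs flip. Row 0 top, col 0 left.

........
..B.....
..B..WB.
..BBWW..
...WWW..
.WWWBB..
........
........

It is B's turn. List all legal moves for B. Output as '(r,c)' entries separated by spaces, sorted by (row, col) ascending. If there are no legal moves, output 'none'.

(1,4): no bracket -> illegal
(1,5): flips 3 -> legal
(1,6): no bracket -> illegal
(2,3): no bracket -> illegal
(2,4): flips 3 -> legal
(3,6): flips 3 -> legal
(4,0): no bracket -> illegal
(4,1): no bracket -> illegal
(4,2): no bracket -> illegal
(4,6): no bracket -> illegal
(5,0): flips 3 -> legal
(5,6): no bracket -> illegal
(6,0): no bracket -> illegal
(6,1): no bracket -> illegal
(6,2): flips 3 -> legal
(6,3): flips 2 -> legal
(6,4): no bracket -> illegal

Answer: (1,5) (2,4) (3,6) (5,0) (6,2) (6,3)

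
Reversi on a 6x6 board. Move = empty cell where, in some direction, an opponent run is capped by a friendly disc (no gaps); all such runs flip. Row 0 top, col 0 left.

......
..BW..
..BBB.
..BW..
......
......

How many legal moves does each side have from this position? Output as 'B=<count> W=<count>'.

-- B to move --
(0,2): flips 1 -> legal
(0,3): flips 1 -> legal
(0,4): flips 1 -> legal
(1,4): flips 1 -> legal
(3,4): flips 1 -> legal
(4,2): flips 1 -> legal
(4,3): flips 1 -> legal
(4,4): flips 1 -> legal
B mobility = 8
-- W to move --
(0,1): no bracket -> illegal
(0,2): no bracket -> illegal
(0,3): no bracket -> illegal
(1,1): flips 2 -> legal
(1,4): no bracket -> illegal
(1,5): flips 1 -> legal
(2,1): no bracket -> illegal
(2,5): no bracket -> illegal
(3,1): flips 2 -> legal
(3,4): no bracket -> illegal
(3,5): flips 1 -> legal
(4,1): no bracket -> illegal
(4,2): no bracket -> illegal
(4,3): no bracket -> illegal
W mobility = 4

Answer: B=8 W=4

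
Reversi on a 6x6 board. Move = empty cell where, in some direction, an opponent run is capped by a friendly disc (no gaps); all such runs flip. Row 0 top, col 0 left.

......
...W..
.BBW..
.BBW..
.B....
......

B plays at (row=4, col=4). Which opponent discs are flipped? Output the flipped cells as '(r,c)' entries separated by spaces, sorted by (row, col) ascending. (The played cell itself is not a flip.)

Dir NW: opp run (3,3) capped by B -> flip
Dir N: first cell '.' (not opp) -> no flip
Dir NE: first cell '.' (not opp) -> no flip
Dir W: first cell '.' (not opp) -> no flip
Dir E: first cell '.' (not opp) -> no flip
Dir SW: first cell '.' (not opp) -> no flip
Dir S: first cell '.' (not opp) -> no flip
Dir SE: first cell '.' (not opp) -> no flip

Answer: (3,3)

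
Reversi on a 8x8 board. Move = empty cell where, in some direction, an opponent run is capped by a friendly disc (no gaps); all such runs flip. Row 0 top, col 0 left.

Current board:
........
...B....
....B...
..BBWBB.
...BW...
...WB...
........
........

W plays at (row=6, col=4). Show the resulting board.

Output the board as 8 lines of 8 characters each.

Place W at (6,4); scan 8 dirs for brackets.
Dir NW: first cell 'W' (not opp) -> no flip
Dir N: opp run (5,4) capped by W -> flip
Dir NE: first cell '.' (not opp) -> no flip
Dir W: first cell '.' (not opp) -> no flip
Dir E: first cell '.' (not opp) -> no flip
Dir SW: first cell '.' (not opp) -> no flip
Dir S: first cell '.' (not opp) -> no flip
Dir SE: first cell '.' (not opp) -> no flip
All flips: (5,4)

Answer: ........
...B....
....B...
..BBWBB.
...BW...
...WW...
....W...
........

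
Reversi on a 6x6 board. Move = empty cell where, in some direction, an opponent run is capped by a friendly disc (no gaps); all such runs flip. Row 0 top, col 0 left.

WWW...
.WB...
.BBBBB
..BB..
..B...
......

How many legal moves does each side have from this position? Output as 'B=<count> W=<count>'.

-- B to move --
(0,3): no bracket -> illegal
(1,0): flips 1 -> legal
(1,3): no bracket -> illegal
(2,0): no bracket -> illegal
B mobility = 1
-- W to move --
(0,3): no bracket -> illegal
(1,0): no bracket -> illegal
(1,3): flips 1 -> legal
(1,4): no bracket -> illegal
(1,5): no bracket -> illegal
(2,0): no bracket -> illegal
(3,0): no bracket -> illegal
(3,1): flips 1 -> legal
(3,4): flips 2 -> legal
(3,5): no bracket -> illegal
(4,1): no bracket -> illegal
(4,3): no bracket -> illegal
(4,4): flips 2 -> legal
(5,1): no bracket -> illegal
(5,2): flips 4 -> legal
(5,3): no bracket -> illegal
W mobility = 5

Answer: B=1 W=5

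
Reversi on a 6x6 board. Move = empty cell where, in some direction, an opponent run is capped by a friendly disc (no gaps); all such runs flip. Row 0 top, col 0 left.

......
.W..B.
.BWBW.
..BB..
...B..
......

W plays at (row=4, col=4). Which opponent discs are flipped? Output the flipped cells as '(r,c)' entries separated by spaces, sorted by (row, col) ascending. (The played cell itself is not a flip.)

Answer: (3,3)

Derivation:
Dir NW: opp run (3,3) capped by W -> flip
Dir N: first cell '.' (not opp) -> no flip
Dir NE: first cell '.' (not opp) -> no flip
Dir W: opp run (4,3), next='.' -> no flip
Dir E: first cell '.' (not opp) -> no flip
Dir SW: first cell '.' (not opp) -> no flip
Dir S: first cell '.' (not opp) -> no flip
Dir SE: first cell '.' (not opp) -> no flip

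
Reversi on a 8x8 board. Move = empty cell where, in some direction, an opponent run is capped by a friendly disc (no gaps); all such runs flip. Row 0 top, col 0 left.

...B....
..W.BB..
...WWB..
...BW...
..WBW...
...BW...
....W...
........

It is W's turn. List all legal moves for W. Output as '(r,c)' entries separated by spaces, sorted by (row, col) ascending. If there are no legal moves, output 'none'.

Answer: (0,4) (0,5) (0,6) (1,6) (2,2) (2,6) (3,2) (5,2) (6,2) (6,3)

Derivation:
(0,2): no bracket -> illegal
(0,4): flips 1 -> legal
(0,5): flips 1 -> legal
(0,6): flips 1 -> legal
(1,3): no bracket -> illegal
(1,6): flips 1 -> legal
(2,2): flips 1 -> legal
(2,6): flips 1 -> legal
(3,2): flips 2 -> legal
(3,5): no bracket -> illegal
(3,6): no bracket -> illegal
(5,2): flips 2 -> legal
(6,2): flips 1 -> legal
(6,3): flips 3 -> legal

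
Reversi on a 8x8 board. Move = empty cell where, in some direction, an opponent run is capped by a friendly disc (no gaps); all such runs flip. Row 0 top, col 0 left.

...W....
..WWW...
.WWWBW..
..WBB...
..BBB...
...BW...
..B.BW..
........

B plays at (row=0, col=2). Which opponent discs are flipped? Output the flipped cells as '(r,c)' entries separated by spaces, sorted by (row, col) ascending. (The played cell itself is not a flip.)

Answer: (1,2) (1,3) (2,2) (3,2)

Derivation:
Dir NW: edge -> no flip
Dir N: edge -> no flip
Dir NE: edge -> no flip
Dir W: first cell '.' (not opp) -> no flip
Dir E: opp run (0,3), next='.' -> no flip
Dir SW: first cell '.' (not opp) -> no flip
Dir S: opp run (1,2) (2,2) (3,2) capped by B -> flip
Dir SE: opp run (1,3) capped by B -> flip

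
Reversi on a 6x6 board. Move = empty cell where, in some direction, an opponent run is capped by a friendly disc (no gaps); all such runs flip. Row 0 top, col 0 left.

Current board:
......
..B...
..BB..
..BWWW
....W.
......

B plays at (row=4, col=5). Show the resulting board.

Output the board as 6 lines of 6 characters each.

Place B at (4,5); scan 8 dirs for brackets.
Dir NW: opp run (3,4) capped by B -> flip
Dir N: opp run (3,5), next='.' -> no flip
Dir NE: edge -> no flip
Dir W: opp run (4,4), next='.' -> no flip
Dir E: edge -> no flip
Dir SW: first cell '.' (not opp) -> no flip
Dir S: first cell '.' (not opp) -> no flip
Dir SE: edge -> no flip
All flips: (3,4)

Answer: ......
..B...
..BB..
..BWBW
....WB
......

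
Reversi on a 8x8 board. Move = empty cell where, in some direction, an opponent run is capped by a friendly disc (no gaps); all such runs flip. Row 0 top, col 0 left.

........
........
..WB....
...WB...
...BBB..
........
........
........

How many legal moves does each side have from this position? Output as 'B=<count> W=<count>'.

-- B to move --
(1,1): flips 2 -> legal
(1,2): no bracket -> illegal
(1,3): no bracket -> illegal
(2,1): flips 1 -> legal
(2,4): no bracket -> illegal
(3,1): no bracket -> illegal
(3,2): flips 1 -> legal
(4,2): no bracket -> illegal
B mobility = 3
-- W to move --
(1,2): no bracket -> illegal
(1,3): flips 1 -> legal
(1,4): no bracket -> illegal
(2,4): flips 1 -> legal
(2,5): no bracket -> illegal
(3,2): no bracket -> illegal
(3,5): flips 1 -> legal
(3,6): no bracket -> illegal
(4,2): no bracket -> illegal
(4,6): no bracket -> illegal
(5,2): no bracket -> illegal
(5,3): flips 1 -> legal
(5,4): no bracket -> illegal
(5,5): flips 1 -> legal
(5,6): no bracket -> illegal
W mobility = 5

Answer: B=3 W=5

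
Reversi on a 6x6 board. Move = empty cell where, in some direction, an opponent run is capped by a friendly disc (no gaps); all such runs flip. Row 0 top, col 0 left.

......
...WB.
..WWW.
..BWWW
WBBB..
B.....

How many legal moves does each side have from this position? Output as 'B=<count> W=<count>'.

Answer: B=6 W=8

Derivation:
-- B to move --
(0,2): no bracket -> illegal
(0,3): flips 3 -> legal
(0,4): no bracket -> illegal
(1,1): no bracket -> illegal
(1,2): flips 2 -> legal
(1,5): flips 2 -> legal
(2,1): no bracket -> illegal
(2,5): flips 1 -> legal
(3,0): flips 1 -> legal
(3,1): no bracket -> illegal
(4,4): flips 2 -> legal
(4,5): no bracket -> illegal
(5,1): no bracket -> illegal
B mobility = 6
-- W to move --
(0,3): no bracket -> illegal
(0,4): flips 1 -> legal
(0,5): flips 1 -> legal
(1,5): flips 1 -> legal
(2,1): no bracket -> illegal
(2,5): no bracket -> illegal
(3,0): no bracket -> illegal
(3,1): flips 1 -> legal
(4,4): flips 3 -> legal
(5,1): flips 1 -> legal
(5,2): flips 3 -> legal
(5,3): flips 1 -> legal
(5,4): no bracket -> illegal
W mobility = 8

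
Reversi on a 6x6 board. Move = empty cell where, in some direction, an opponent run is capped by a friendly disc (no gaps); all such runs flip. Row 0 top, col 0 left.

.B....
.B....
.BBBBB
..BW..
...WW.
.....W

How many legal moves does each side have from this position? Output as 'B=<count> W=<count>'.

-- B to move --
(3,4): flips 1 -> legal
(3,5): no bracket -> illegal
(4,2): flips 1 -> legal
(4,5): no bracket -> illegal
(5,2): no bracket -> illegal
(5,3): flips 2 -> legal
(5,4): flips 1 -> legal
B mobility = 4
-- W to move --
(0,0): flips 2 -> legal
(0,2): no bracket -> illegal
(1,0): flips 2 -> legal
(1,2): no bracket -> illegal
(1,3): flips 1 -> legal
(1,4): no bracket -> illegal
(1,5): flips 1 -> legal
(2,0): no bracket -> illegal
(3,0): no bracket -> illegal
(3,1): flips 1 -> legal
(3,4): no bracket -> illegal
(3,5): no bracket -> illegal
(4,1): no bracket -> illegal
(4,2): no bracket -> illegal
W mobility = 5

Answer: B=4 W=5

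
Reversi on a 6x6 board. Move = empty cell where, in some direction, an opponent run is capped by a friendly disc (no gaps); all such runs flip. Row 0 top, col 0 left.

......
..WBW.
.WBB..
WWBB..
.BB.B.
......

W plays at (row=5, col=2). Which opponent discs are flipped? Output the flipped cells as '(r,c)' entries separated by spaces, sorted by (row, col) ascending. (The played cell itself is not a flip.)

Answer: (2,2) (3,2) (4,1) (4,2)

Derivation:
Dir NW: opp run (4,1) capped by W -> flip
Dir N: opp run (4,2) (3,2) (2,2) capped by W -> flip
Dir NE: first cell '.' (not opp) -> no flip
Dir W: first cell '.' (not opp) -> no flip
Dir E: first cell '.' (not opp) -> no flip
Dir SW: edge -> no flip
Dir S: edge -> no flip
Dir SE: edge -> no flip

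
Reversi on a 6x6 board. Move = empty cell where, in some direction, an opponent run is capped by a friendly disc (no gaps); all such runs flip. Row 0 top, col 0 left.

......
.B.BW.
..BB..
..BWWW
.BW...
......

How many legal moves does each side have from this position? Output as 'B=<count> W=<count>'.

Answer: B=6 W=6

Derivation:
-- B to move --
(0,3): no bracket -> illegal
(0,4): no bracket -> illegal
(0,5): flips 1 -> legal
(1,5): flips 1 -> legal
(2,4): no bracket -> illegal
(2,5): no bracket -> illegal
(3,1): no bracket -> illegal
(4,3): flips 2 -> legal
(4,4): flips 1 -> legal
(4,5): flips 1 -> legal
(5,1): no bracket -> illegal
(5,2): flips 1 -> legal
(5,3): no bracket -> illegal
B mobility = 6
-- W to move --
(0,0): flips 2 -> legal
(0,1): no bracket -> illegal
(0,2): no bracket -> illegal
(0,3): flips 2 -> legal
(0,4): no bracket -> illegal
(1,0): no bracket -> illegal
(1,2): flips 4 -> legal
(2,0): no bracket -> illegal
(2,1): no bracket -> illegal
(2,4): no bracket -> illegal
(3,0): no bracket -> illegal
(3,1): flips 1 -> legal
(4,0): flips 1 -> legal
(4,3): no bracket -> illegal
(5,0): flips 3 -> legal
(5,1): no bracket -> illegal
(5,2): no bracket -> illegal
W mobility = 6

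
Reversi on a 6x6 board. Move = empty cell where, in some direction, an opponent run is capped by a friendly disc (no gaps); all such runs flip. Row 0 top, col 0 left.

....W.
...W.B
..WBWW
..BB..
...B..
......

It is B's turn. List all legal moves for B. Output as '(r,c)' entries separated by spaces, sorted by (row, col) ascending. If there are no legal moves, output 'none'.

Answer: (0,3) (1,1) (1,2) (2,1) (3,5)

Derivation:
(0,2): no bracket -> illegal
(0,3): flips 1 -> legal
(0,5): no bracket -> illegal
(1,1): flips 1 -> legal
(1,2): flips 1 -> legal
(1,4): no bracket -> illegal
(2,1): flips 1 -> legal
(3,1): no bracket -> illegal
(3,4): no bracket -> illegal
(3,5): flips 1 -> legal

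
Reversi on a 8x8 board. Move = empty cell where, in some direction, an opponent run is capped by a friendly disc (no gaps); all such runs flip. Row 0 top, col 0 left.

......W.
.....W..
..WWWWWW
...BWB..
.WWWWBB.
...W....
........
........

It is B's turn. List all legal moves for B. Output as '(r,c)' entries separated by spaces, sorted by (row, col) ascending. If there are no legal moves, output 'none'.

(0,4): no bracket -> illegal
(0,5): flips 2 -> legal
(0,7): no bracket -> illegal
(1,1): flips 1 -> legal
(1,2): flips 2 -> legal
(1,3): flips 2 -> legal
(1,4): no bracket -> illegal
(1,6): no bracket -> illegal
(1,7): flips 1 -> legal
(2,1): no bracket -> illegal
(3,0): no bracket -> illegal
(3,1): no bracket -> illegal
(3,2): no bracket -> illegal
(3,6): no bracket -> illegal
(3,7): no bracket -> illegal
(4,0): flips 4 -> legal
(5,0): no bracket -> illegal
(5,1): flips 1 -> legal
(5,2): no bracket -> illegal
(5,4): no bracket -> illegal
(5,5): flips 1 -> legal
(6,2): flips 2 -> legal
(6,3): flips 2 -> legal
(6,4): no bracket -> illegal

Answer: (0,5) (1,1) (1,2) (1,3) (1,7) (4,0) (5,1) (5,5) (6,2) (6,3)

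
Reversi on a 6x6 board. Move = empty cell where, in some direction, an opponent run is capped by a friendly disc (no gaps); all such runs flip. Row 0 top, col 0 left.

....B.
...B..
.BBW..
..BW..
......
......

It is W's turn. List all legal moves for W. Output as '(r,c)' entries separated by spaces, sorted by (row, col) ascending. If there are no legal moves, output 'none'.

(0,2): no bracket -> illegal
(0,3): flips 1 -> legal
(0,5): no bracket -> illegal
(1,0): no bracket -> illegal
(1,1): flips 1 -> legal
(1,2): no bracket -> illegal
(1,4): no bracket -> illegal
(1,5): no bracket -> illegal
(2,0): flips 2 -> legal
(2,4): no bracket -> illegal
(3,0): no bracket -> illegal
(3,1): flips 1 -> legal
(4,1): flips 1 -> legal
(4,2): no bracket -> illegal
(4,3): no bracket -> illegal

Answer: (0,3) (1,1) (2,0) (3,1) (4,1)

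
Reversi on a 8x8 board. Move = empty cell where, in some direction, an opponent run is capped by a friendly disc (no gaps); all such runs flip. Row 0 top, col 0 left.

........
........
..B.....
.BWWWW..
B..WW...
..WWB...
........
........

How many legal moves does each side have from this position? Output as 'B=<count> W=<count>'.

Answer: B=6 W=6

Derivation:
-- B to move --
(2,1): flips 2 -> legal
(2,3): no bracket -> illegal
(2,4): flips 2 -> legal
(2,5): no bracket -> illegal
(2,6): no bracket -> illegal
(3,6): flips 4 -> legal
(4,1): no bracket -> illegal
(4,2): flips 1 -> legal
(4,5): no bracket -> illegal
(4,6): no bracket -> illegal
(5,1): flips 2 -> legal
(5,5): flips 2 -> legal
(6,1): no bracket -> illegal
(6,2): no bracket -> illegal
(6,3): no bracket -> illegal
(6,4): no bracket -> illegal
B mobility = 6
-- W to move --
(1,1): flips 1 -> legal
(1,2): flips 1 -> legal
(1,3): no bracket -> illegal
(2,0): no bracket -> illegal
(2,1): no bracket -> illegal
(2,3): no bracket -> illegal
(3,0): flips 1 -> legal
(4,1): no bracket -> illegal
(4,2): no bracket -> illegal
(4,5): no bracket -> illegal
(5,0): no bracket -> illegal
(5,1): no bracket -> illegal
(5,5): flips 1 -> legal
(6,3): no bracket -> illegal
(6,4): flips 1 -> legal
(6,5): flips 1 -> legal
W mobility = 6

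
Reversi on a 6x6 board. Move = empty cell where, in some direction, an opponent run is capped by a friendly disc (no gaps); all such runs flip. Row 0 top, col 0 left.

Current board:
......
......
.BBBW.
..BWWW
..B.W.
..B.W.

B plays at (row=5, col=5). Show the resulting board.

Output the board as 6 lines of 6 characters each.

Answer: ......
......
.BBBW.
..BBWW
..B.B.
..B.WB

Derivation:
Place B at (5,5); scan 8 dirs for brackets.
Dir NW: opp run (4,4) (3,3) capped by B -> flip
Dir N: first cell '.' (not opp) -> no flip
Dir NE: edge -> no flip
Dir W: opp run (5,4), next='.' -> no flip
Dir E: edge -> no flip
Dir SW: edge -> no flip
Dir S: edge -> no flip
Dir SE: edge -> no flip
All flips: (3,3) (4,4)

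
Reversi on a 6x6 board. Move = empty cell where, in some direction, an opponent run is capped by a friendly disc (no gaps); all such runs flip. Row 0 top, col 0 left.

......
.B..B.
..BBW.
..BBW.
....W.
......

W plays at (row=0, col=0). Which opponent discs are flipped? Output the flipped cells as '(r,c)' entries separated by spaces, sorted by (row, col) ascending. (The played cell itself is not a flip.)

Answer: (1,1) (2,2) (3,3)

Derivation:
Dir NW: edge -> no flip
Dir N: edge -> no flip
Dir NE: edge -> no flip
Dir W: edge -> no flip
Dir E: first cell '.' (not opp) -> no flip
Dir SW: edge -> no flip
Dir S: first cell '.' (not opp) -> no flip
Dir SE: opp run (1,1) (2,2) (3,3) capped by W -> flip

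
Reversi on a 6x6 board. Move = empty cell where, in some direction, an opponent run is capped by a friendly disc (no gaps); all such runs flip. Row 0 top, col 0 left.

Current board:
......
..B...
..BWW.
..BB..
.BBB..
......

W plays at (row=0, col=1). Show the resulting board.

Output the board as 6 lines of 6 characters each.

Answer: .W....
..W...
..BWW.
..BB..
.BBB..
......

Derivation:
Place W at (0,1); scan 8 dirs for brackets.
Dir NW: edge -> no flip
Dir N: edge -> no flip
Dir NE: edge -> no flip
Dir W: first cell '.' (not opp) -> no flip
Dir E: first cell '.' (not opp) -> no flip
Dir SW: first cell '.' (not opp) -> no flip
Dir S: first cell '.' (not opp) -> no flip
Dir SE: opp run (1,2) capped by W -> flip
All flips: (1,2)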